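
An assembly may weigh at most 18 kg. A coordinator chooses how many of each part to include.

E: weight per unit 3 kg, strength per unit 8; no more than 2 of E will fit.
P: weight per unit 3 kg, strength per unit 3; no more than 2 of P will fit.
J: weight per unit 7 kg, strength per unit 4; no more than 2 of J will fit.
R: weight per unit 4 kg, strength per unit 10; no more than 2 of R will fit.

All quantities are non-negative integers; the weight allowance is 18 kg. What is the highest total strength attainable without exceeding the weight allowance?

39

This is a bounded integer knapsack.
E has the best ratio (8/3); taking only E gives at most 2×8 = 16 (stopped by the supply cap of 2).
Mixing does better — 2×E, 1×P, and 2×R: weight 17 ≤ 18, strength 2·8 + 1·3 + 2·10 = 39.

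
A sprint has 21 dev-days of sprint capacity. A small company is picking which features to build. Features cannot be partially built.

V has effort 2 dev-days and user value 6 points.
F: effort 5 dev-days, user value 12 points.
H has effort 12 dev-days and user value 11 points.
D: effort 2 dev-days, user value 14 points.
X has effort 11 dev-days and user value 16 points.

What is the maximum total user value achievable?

48

Allowing fractional choices, the relaxed optimum would be about 48.9, but features are indivisible.
V + F + H + D: effort 2 + 5 + 12 + 2 = 21 ≤ 21, user value 6 + 12 + 11 + 14 = 43.
V + F + D + X: effort 2 + 5 + 2 + 11 = 20 ≤ 21, user value 6 + 12 + 14 + 16 = 48.
Best is V, F, D, and X with total user value 48.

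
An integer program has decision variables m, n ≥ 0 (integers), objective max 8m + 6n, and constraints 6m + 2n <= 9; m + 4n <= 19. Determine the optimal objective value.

24

Relaxing integrality, the LP optimum is 27.00 at (m,n) = (0, 4.5), which is not an integer point.
(m,n)=(0,4): 6·0+2·4=8≤9, 1·0+4·4=16≤19, objective 24.
(m,n)=(0,3): 6·0+2·3=6≤9, 1·0+4·3=12≤19, objective 18.
No feasible integer point exceeds 24.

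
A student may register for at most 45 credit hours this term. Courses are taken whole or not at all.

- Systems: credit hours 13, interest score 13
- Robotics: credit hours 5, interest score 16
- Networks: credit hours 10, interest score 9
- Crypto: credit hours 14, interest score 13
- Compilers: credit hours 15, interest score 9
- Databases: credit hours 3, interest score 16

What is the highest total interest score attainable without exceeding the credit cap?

67

Take Systems, Robotics, Networks, Crypto, and Databases: credit hours 13 + 5 + 10 + 14 + 3 = 45 ≤ 45, interest score 13 + 16 + 9 + 13 + 16 = 67.
No other feasible combination does better.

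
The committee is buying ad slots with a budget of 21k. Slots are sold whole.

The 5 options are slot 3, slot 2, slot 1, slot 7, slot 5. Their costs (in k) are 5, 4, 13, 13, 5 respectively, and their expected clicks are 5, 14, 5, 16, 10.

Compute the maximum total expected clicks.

Treat it as a binary knapsack problem.
Allowing fractional choices, the relaxed optimum would be about 38.8, but ad slots are indivisible.
slot 2 + slot 7: cost 4 + 13 = 17 ≤ 21, expected clicks 14 + 16 = 30.
slot 3 + slot 2 + slot 5: cost 5 + 4 + 5 = 14 ≤ 21, expected clicks 5 + 14 + 10 = 29.
Best is slot 2 and slot 7 with total expected clicks 30.

30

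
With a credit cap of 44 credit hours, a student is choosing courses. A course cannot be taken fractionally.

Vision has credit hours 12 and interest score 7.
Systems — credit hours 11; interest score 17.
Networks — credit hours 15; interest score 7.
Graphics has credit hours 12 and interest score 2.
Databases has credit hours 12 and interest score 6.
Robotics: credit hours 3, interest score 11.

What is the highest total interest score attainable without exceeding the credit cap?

Vision + Systems + Databases + Robotics: credit hours 12 + 11 + 12 + 3 = 38 ≤ 44, interest score 7 + 17 + 6 + 11 = 41.
Vision + Systems + Networks + Robotics: credit hours 12 + 11 + 15 + 3 = 41 ≤ 44, interest score 7 + 17 + 7 + 11 = 42.
Best is Vision, Systems, Networks, and Robotics with total interest score 42.

42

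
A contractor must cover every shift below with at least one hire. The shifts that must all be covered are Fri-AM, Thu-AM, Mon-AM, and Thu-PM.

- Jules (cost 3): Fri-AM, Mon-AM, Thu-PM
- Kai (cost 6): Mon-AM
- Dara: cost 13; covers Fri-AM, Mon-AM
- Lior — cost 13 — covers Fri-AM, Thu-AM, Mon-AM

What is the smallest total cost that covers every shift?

16

This is a weighted set-cover instance.
Choose Jules and Lior: together they cover Fri-AM, Thu-AM, Mon-AM, Thu-PM — every shift.
Total cost: 3 + 13 = 16.
No cover costs less than 16.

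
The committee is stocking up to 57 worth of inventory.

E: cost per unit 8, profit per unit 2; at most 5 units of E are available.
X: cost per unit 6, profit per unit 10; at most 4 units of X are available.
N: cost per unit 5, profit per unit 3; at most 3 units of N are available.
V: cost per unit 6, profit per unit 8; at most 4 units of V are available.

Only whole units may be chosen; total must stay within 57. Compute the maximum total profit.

75

X has the best ratio (10/6); taking only X gives at most 4×10 = 40 (stopped by the supply cap of 4).
Mixing does better — 4×X, 1×N, and 4×V: cost 53 ≤ 57, profit 4·10 + 1·3 + 4·8 = 75.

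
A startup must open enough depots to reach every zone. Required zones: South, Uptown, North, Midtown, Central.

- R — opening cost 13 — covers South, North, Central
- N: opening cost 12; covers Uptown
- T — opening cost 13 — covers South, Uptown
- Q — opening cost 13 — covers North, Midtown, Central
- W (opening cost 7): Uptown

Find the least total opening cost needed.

26

Choose T and Q: together they cover South, Uptown, North, Midtown, Central — every zone.
Total opening cost: 13 + 13 = 26.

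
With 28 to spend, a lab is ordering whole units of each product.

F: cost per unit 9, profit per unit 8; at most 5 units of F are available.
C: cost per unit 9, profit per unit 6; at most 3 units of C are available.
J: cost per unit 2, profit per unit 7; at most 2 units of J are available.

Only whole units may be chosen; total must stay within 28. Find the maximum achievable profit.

J has the best ratio (7/2); taking only J gives at most 2×7 = 14 (stopped by the supply cap of 2).
Mixing does better — 2×F and 2×J: cost 22 ≤ 28, profit 2·8 + 2·7 = 30.

30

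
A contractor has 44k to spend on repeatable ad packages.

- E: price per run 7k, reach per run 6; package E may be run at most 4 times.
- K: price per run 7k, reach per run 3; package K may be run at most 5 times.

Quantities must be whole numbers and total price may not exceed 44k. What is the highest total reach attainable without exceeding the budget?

This is a bounded integer knapsack.
E has the best ratio (6/7); taking only E gives at most 4×6 = 24 (stopped by the supply cap of 4).
Mixing does better — 4×E and 2×K: price 42 ≤ 44, reach 4·6 + 2·3 = 30.

30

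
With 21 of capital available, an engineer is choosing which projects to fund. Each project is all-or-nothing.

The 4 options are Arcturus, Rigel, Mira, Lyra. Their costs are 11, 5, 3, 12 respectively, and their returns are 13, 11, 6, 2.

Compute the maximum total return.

30

This is an integer program with binary decision variables.
Arcturus + Rigel: cost 11 + 5 = 16 ≤ 21, return 13 + 11 = 24.
Arcturus + Rigel + Mira: cost 11 + 5 + 3 = 19 ≤ 21, return 13 + 11 + 6 = 30.
Arcturus + Mira: cost 11 + 3 = 14 ≤ 21, return 13 + 6 = 19.
Best is Arcturus, Rigel, and Mira with total return 30.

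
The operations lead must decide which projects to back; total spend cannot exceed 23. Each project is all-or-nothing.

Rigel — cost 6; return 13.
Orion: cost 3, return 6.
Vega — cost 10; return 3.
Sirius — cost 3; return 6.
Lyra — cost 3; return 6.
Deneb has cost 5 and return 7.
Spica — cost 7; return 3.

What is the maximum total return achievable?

38

Rigel + Orion + Sirius + Lyra + Spica: cost 6 + 3 + 3 + 3 + 7 = 22 ≤ 23, return 13 + 6 + 6 + 6 + 3 = 34.
Rigel + Orion + Sirius + Deneb: cost 6 + 3 + 3 + 5 = 17 ≤ 23, return 13 + 6 + 6 + 7 = 32.
Rigel + Orion + Sirius + Lyra + Deneb: cost 6 + 3 + 3 + 3 + 5 = 20 ≤ 23, return 13 + 6 + 6 + 6 + 7 = 38.
Best is Rigel, Orion, Sirius, Lyra, and Deneb with total return 38.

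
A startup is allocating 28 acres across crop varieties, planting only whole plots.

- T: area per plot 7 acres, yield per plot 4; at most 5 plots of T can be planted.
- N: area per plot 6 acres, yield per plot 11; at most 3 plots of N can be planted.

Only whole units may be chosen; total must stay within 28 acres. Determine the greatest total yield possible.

37

Take 1×T and 3×N: area 25 ≤ 28, yield 1·4 + 3·11 = 37.
N has the best ratio (11/6) and is taken to its limit of 3; remaining capacity is filled optimally with the others.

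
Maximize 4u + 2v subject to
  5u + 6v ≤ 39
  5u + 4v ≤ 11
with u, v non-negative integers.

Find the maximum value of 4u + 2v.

8

Relaxing integrality, the LP optimum is 8.80 at (u,v) = (2.2, 0), which is not an integer point.
(u,v)=(2,0): 5·2+6·0=10≤39, 5·2+4·0=10≤11, objective 8.
(u,v)=(1,1): 5·1+6·1=11≤39, 5·1+4·1=9≤11, objective 6.
(u,v)=(1,0): 5·1+6·0=5≤39, 5·1+4·0=5≤11, objective 4.
The best lattice point is (2,0), giving 8.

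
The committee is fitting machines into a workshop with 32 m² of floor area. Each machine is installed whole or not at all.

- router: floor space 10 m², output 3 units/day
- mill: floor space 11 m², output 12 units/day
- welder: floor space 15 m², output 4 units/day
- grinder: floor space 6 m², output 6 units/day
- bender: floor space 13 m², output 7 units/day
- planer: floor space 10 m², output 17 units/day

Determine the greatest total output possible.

This is an integer program with binary decision variables.
Allowing fractional choices, the relaxed optimum would be about 37.7, but machines are indivisible.
mill + grinder + planer: floor space 11 + 6 + 10 = 27 ≤ 32, output 12 + 6 + 17 = 35.
router + mill + planer: floor space 10 + 11 + 10 = 31 ≤ 32, output 3 + 12 + 17 = 32.
Best is mill, grinder, and planer with total output 35.

35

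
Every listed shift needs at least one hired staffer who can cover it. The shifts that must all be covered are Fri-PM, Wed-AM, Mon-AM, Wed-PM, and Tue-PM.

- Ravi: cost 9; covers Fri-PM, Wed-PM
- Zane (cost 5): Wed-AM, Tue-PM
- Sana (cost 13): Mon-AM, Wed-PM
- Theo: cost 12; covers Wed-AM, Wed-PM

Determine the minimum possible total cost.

Choose Ravi, Zane, and Sana: together they cover Fri-PM, Wed-AM, Mon-AM, Wed-PM, Tue-PM — every shift.
Total cost: 9 + 5 + 13 = 27.
No cover costs less than 27.

27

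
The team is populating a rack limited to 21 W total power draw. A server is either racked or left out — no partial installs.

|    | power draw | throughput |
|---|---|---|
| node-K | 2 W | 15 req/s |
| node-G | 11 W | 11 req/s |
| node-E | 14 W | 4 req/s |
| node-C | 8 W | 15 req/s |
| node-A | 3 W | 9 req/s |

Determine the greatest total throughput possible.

41

This is an integer program with binary decision variables.
Allowing fractional choices, the relaxed optimum would be about 47.0, but servers are indivisible.
node-K + node-G + node-C: power draw 2 + 11 + 8 = 21 ≤ 21, throughput 15 + 11 + 15 = 41.
node-K + node-G + node-A: power draw 2 + 11 + 3 = 16 ≤ 21, throughput 15 + 11 + 9 = 35.
node-K + node-C + node-A: power draw 2 + 8 + 3 = 13 ≤ 21, throughput 15 + 15 + 9 = 39.
Best is node-K, node-G, and node-C with total throughput 41.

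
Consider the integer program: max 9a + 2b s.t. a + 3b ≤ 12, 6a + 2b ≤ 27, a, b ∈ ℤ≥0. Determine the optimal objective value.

(a,b)=(4,1): 1·4+3·1=7≤12, 6·4+2·1=26≤27, objective 38.
(a,b)=(4,0): 1·4+3·0=4≤12, 6·4+2·0=24≤27, objective 36.
(a,b)=(3,2): 1·3+3·2=9≤12, 6·3+2·2=22≤27, objective 31.
(a,b)=(3,1): 1·3+3·1=6≤12, 6·3+2·1=20≤27, objective 29.
Maximum is 38 at (a,b)=(4,1).

38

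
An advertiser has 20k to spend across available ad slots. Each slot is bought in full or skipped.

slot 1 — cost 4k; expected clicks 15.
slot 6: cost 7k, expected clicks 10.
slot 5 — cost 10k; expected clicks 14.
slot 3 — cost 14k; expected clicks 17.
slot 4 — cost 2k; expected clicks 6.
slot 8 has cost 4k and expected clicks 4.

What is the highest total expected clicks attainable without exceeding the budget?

Allowing fractional choices, the relaxed optimum would be about 40.8, but ad slots are indivisible.
slot 1 + slot 5 + slot 4: cost 4 + 10 + 2 = 16 ≤ 20, expected clicks 15 + 14 + 6 = 35.
slot 1 + slot 5 + slot 4 + slot 8: cost 4 + 10 + 2 + 4 = 20 ≤ 20, expected clicks 15 + 14 + 6 + 4 = 39.
slot 1 + slot 3 + slot 4: cost 4 + 14 + 2 = 20 ≤ 20, expected clicks 15 + 17 + 6 = 38.
Best is slot 1, slot 5, slot 4, and slot 8 with total expected clicks 39.

39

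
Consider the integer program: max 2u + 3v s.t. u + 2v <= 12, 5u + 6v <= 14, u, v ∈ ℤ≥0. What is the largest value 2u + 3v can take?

The continuous relaxation peaks at (0, 2.33) with value 7.00; rounding to a feasible lattice point costs some objective.
(u,v)=(0,2): 1·0+2·2=4≤12, 5·0+6·2=12≤14, objective 6.
(u,v)=(1,1): 1·1+2·1=3≤12, 5·1+6·1=11≤14, objective 5.
(u,v)=(0,1): 1·0+2·1=2≤12, 5·0+6·1=6≤14, objective 3.
No feasible integer point exceeds 6.

6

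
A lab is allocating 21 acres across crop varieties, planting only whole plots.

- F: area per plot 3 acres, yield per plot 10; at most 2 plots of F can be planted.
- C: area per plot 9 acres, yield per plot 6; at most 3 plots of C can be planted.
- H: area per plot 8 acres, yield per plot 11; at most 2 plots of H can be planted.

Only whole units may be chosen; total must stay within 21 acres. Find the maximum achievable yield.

Take 1×F and 2×H: area 19 ≤ 21, yield 1·10 + 2·11 = 32.
No other integer combination yields more.

32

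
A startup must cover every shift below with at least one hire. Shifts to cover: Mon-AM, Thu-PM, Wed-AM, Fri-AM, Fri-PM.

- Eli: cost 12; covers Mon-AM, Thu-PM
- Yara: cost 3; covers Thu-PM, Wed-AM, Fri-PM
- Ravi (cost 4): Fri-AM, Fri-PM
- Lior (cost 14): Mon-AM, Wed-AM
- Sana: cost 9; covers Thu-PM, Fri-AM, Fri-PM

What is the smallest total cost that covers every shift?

19

This is a weighted set-cover instance.
Choose Eli, Yara, and Ravi: together they cover Mon-AM, Thu-PM, Wed-AM, Fri-AM, Fri-PM — every shift.
Total cost: 12 + 3 + 4 = 19.
No cover costs less than 19.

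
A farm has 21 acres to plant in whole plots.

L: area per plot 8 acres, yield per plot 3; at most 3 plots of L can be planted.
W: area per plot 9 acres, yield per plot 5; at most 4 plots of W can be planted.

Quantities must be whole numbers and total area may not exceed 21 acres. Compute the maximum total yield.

W has the best ratio (5/9); taking only W gives at most 2×5 = 10 (stopped by the area limit).
Optimal: 2×W: area 18 ≤ 21, yield 2·5 = 10.

10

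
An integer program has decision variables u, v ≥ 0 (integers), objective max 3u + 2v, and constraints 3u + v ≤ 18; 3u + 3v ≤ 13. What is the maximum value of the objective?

Relaxing integrality, the LP optimum is 13.00 at (u,v) = (4.33, 0), which is not an integer point.
(u,v)=(4,0) is feasible, giving 12.
(u,v)=(3,1) is feasible, giving 11.
(u,v)=(3,0) is feasible, giving 9.
Maximum is 12 at (u,v)=(4,0).

12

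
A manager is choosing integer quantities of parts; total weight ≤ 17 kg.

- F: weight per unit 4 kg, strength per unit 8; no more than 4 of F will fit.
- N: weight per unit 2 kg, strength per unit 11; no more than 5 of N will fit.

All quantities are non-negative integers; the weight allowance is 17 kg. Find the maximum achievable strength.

63

Take 1×F and 5×N: weight 14 ≤ 17, strength 1·8 + 5·11 = 63.
N has the best ratio (11/2) and is taken to its limit of 5; remaining capacity is filled optimally with the others.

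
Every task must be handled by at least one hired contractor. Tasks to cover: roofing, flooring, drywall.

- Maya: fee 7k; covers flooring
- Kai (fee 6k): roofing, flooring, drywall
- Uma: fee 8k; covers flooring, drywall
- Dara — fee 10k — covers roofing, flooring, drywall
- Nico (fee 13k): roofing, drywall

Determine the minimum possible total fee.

6

This is an integer covering problem.
Kai alone covers roofing, flooring, drywall — every task.
Total fee: 6.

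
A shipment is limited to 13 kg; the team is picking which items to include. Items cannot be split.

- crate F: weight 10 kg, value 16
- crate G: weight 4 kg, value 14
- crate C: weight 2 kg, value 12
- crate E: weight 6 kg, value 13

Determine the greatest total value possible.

Take crate G, crate C, and crate E: weight 4 + 2 + 6 = 12 ≤ 13, value 14 + 12 + 13 = 39.
No other feasible combination does better.

39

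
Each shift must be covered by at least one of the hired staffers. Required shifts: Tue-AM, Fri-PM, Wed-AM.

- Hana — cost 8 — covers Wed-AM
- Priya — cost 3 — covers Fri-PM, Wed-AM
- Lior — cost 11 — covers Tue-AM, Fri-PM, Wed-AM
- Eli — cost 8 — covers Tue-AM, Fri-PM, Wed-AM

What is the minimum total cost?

The greedy cost-per-new-shift heuristic would pick Priya and Eli for 11, but a cheaper cover exists.
Eli alone covers Tue-AM, Fri-PM, Wed-AM — every shift.
Total cost: 8.
No cover costs less than 8.

8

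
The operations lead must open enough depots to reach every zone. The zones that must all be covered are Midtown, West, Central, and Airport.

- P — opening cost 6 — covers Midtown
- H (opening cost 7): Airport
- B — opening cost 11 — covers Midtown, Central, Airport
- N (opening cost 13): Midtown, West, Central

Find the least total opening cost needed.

20

The greedy cost-per-new-zone heuristic would pick B and N for 24, but a cheaper cover exists.
Choose H and N: together they cover Midtown, West, Central, Airport — every zone.
Total opening cost: 7 + 13 = 20.
No cover costs less than 20.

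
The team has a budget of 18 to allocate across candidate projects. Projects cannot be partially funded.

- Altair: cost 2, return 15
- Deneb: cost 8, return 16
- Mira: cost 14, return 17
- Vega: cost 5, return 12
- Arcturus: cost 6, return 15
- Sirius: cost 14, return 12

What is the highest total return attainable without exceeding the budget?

46

Take Altair, Deneb, and Arcturus: cost 2 + 8 + 6 = 16 ≤ 18, return 15 + 16 + 15 = 46.
No other feasible combination does better.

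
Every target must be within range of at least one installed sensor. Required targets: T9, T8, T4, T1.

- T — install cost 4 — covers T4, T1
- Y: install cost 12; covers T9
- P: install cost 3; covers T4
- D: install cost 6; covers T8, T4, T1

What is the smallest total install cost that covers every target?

18

This is an integer covering problem.
The greedy cost-per-new-target heuristic would pick T, D, and Y for 22, but a cheaper cover exists.
Choose Y and D: together they cover T9, T8, T4, T1 — every target.
Total install cost: 12 + 6 = 18.
No cover costs less than 18.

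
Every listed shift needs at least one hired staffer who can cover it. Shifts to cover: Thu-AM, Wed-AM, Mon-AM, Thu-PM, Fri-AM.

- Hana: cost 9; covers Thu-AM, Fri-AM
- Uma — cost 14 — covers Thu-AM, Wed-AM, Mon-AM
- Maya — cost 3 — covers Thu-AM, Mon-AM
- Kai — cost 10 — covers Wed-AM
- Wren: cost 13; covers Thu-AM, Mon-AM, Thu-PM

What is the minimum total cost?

The greedy cost-per-new-shift heuristic would pick Maya, Hana, Kai, and Wren for 35, but a cheaper cover exists.
Choose Hana, Kai, and Wren: together they cover Thu-AM, Wed-AM, Mon-AM, Thu-PM, Fri-AM — every shift.
Total cost: 9 + 10 + 13 = 32.
No cover costs less than 32.

32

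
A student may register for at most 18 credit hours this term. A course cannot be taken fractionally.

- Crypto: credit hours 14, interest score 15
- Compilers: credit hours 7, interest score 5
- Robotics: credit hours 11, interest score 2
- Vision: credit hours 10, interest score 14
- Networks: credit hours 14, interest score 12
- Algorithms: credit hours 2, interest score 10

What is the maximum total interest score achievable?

Allowing fractional choices, the relaxed optimum would be about 30.4, but courses are indivisible.
Networks + Algorithms: credit hours 14 + 2 = 16 ≤ 18, interest score 12 + 10 = 22.
Vision + Algorithms: credit hours 10 + 2 = 12 ≤ 18, interest score 14 + 10 = 24.
Crypto + Algorithms: credit hours 14 + 2 = 16 ≤ 18, interest score 15 + 10 = 25.
Best is Crypto and Algorithms with total interest score 25.

25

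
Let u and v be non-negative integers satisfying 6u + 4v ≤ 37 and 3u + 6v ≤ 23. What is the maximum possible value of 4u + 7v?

27

(u,v)=(5,1): 6·5+4·1=34≤37, 3·5+6·1=21≤23, objective 27.
(u,v)=(6,0): 6·6+4·0=36≤37, 3·6+6·0=18≤23, objective 24.
(u,v)=(4,1): 6·4+4·1=28≤37, 3·4+6·1=18≤23, objective 23.
Maximum is 27 at (u,v)=(5,1).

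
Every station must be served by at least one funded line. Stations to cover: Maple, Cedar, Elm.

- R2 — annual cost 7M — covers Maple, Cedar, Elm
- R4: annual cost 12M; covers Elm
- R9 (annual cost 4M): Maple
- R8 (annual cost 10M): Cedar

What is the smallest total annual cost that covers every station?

R2 alone covers Maple, Cedar, Elm — every station.
Total annual cost: 7.

7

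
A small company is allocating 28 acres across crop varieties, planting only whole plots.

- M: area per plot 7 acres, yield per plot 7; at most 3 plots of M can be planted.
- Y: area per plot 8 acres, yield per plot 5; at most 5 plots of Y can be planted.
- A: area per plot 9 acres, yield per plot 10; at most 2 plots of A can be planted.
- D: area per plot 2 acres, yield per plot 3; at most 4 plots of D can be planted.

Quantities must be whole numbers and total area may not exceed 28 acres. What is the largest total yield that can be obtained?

This is a bounded integer knapsack.
D has the best ratio (3/2); taking only D gives at most 4×3 = 12 (stopped by the supply cap of 4).
Mixing does better — 2×A and 4×D: area 26 ≤ 28, yield 2·10 + 4·3 = 32.

32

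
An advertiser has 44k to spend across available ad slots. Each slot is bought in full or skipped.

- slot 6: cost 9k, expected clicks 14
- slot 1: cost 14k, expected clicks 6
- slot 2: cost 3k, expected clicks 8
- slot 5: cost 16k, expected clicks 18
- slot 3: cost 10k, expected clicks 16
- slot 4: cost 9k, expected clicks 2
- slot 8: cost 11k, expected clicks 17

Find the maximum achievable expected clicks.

This is an integer program with binary decision variables.
slot 6 + slot 2 + slot 3 + slot 4 + slot 8: cost 9 + 3 + 10 + 9 + 11 = 42 ≤ 44, expected clicks 14 + 8 + 16 + 2 + 17 = 57.
slot 2 + slot 5 + slot 3 + slot 8: cost 3 + 16 + 10 + 11 = 40 ≤ 44, expected clicks 8 + 18 + 16 + 17 = 59.
slot 6 + slot 2 + slot 5 + slot 8: cost 9 + 3 + 16 + 11 = 39 ≤ 44, expected clicks 14 + 8 + 18 + 17 = 57.
Best is slot 2, slot 5, slot 3, and slot 8 with total expected clicks 59.

59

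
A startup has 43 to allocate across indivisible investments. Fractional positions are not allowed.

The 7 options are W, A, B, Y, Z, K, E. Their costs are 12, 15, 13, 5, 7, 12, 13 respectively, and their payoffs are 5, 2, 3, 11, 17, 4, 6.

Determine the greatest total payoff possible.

Allowing fractional choices, the relaxed optimum would be about 41.0, but investments are indivisible.
Y + Z + K + E: cost 5 + 7 + 12 + 13 = 37 ≤ 43, payoff 11 + 17 + 4 + 6 = 38.
W + Y + Z + E: cost 12 + 5 + 7 + 13 = 37 ≤ 43, payoff 5 + 11 + 17 + 6 = 39.
W + Y + Z + K: cost 12 + 5 + 7 + 12 = 36 ≤ 43, payoff 5 + 11 + 17 + 4 = 37.
Best is W, Y, Z, and E with total payoff 39.

39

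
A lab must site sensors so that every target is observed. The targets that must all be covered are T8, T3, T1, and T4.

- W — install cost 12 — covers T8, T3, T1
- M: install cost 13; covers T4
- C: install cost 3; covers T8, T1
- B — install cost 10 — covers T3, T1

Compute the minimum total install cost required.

25

The greedy cost-per-new-target heuristic would pick C, B, and M for 26, but a cheaper cover exists.
Choose W and M: together they cover T8, T3, T1, T4 — every target.
Total install cost: 12 + 13 = 25.
No cover costs less than 25.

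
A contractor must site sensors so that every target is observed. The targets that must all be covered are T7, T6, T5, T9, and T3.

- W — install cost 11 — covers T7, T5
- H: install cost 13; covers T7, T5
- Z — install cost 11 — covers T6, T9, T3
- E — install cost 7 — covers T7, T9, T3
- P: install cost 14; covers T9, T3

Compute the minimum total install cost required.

22

Choose W and Z: together they cover T7, T6, T5, T9, T3 — every target.
Total install cost: 11 + 11 = 22.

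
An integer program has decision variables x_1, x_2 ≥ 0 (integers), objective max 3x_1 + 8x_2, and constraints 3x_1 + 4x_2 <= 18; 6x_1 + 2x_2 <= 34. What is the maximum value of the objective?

Relaxing integrality, the LP optimum is 36.00 at (x_1,x_2) = (0, 4.5), which is not an integer point.
(x_1,x_2)=(0,4): 3·0+4·4=16≤18, 6·0+2·4=8≤34, objective 32.
(x_1,x_2)=(1,3): 3·1+4·3=15≤18, 6·1+2·3=12≤34, objective 27.
(x_1,x_2)=(0,3): 3·0+4·3=12≤18, 6·0+2·3=6≤34, objective 24.
The best lattice point is (0,4), giving 32.

32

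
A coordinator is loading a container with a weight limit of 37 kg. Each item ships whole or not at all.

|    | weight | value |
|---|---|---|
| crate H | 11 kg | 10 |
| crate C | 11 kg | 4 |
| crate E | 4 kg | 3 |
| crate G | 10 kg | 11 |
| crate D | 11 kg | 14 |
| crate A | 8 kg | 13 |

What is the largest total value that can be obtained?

This is a 0-1 knapsack instance.
Allowing fractional choices, the relaxed optimum would be about 45.3, but items are indivisible.
crate E + crate G + crate D + crate A: weight 4 + 10 + 11 + 8 = 33 ≤ 37, value 3 + 11 + 14 + 13 = 41.
crate H + crate E + crate D + crate A: weight 11 + 4 + 11 + 8 = 34 ≤ 37, value 10 + 3 + 14 + 13 = 40.
Best is crate E, crate G, crate D, and crate A with total value 41.

41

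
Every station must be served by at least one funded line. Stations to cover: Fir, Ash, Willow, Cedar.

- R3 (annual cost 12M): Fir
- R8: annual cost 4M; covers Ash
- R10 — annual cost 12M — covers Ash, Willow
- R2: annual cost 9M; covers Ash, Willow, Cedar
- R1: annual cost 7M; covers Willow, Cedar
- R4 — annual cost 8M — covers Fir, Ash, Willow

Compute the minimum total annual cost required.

15

Choose R1 and R4: together they cover Fir, Ash, Willow, Cedar — every station.
Total annual cost: 7 + 8 = 15.
No cover costs less than 15.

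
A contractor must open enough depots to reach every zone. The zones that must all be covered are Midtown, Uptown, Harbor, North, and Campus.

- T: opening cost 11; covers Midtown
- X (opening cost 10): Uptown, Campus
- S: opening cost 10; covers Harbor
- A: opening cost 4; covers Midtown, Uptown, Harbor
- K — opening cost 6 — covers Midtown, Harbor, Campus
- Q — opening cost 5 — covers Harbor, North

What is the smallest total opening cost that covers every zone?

15

This is a weighted set-cover instance.
Choose A, K, and Q: together they cover Midtown, Uptown, Harbor, North, Campus — every zone.
Total opening cost: 4 + 6 + 5 = 15.
No cover costs less than 15.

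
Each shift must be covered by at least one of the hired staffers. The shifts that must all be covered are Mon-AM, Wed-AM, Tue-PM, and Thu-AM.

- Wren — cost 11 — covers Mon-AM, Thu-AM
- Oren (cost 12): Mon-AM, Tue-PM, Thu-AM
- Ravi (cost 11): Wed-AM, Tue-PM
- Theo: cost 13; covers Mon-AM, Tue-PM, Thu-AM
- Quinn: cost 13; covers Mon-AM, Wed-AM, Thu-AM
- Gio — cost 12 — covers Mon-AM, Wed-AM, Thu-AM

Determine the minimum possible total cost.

This is a weighted set-cover instance.
The greedy cost-per-new-shift heuristic would pick Oren and Ravi for 23, but a cheaper cover exists.
Choose Wren and Ravi: together they cover Mon-AM, Wed-AM, Tue-PM, Thu-AM — every shift.
Total cost: 11 + 11 = 22.
No cover costs less than 22.

22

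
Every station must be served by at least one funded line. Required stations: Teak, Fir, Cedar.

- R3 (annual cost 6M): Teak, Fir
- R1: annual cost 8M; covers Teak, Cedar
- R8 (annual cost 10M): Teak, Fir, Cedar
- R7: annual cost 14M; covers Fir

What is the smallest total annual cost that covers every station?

10

R8 alone covers Teak, Fir, Cedar — every station.
Total annual cost: 10.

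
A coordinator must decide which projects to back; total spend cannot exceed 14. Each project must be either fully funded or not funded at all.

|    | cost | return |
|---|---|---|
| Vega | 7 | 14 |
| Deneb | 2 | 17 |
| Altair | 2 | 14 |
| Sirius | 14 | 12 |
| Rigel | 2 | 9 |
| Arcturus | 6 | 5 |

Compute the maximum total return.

54

Take Vega, Deneb, Altair, and Rigel: cost 7 + 2 + 2 + 2 = 13 ≤ 14, return 14 + 17 + 14 + 9 = 54.
No other feasible combination does better.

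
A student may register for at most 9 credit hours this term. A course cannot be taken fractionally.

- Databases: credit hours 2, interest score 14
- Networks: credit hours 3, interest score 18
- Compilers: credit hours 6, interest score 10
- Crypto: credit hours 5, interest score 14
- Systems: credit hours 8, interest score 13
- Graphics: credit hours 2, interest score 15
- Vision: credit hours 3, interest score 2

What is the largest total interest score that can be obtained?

47

Allowing fractional choices, the relaxed optimum would be about 52.6, but courses are indivisible.
Databases + Networks + Graphics: credit hours 2 + 3 + 2 = 7 ≤ 9, interest score 14 + 18 + 15 = 47.
Networks + Graphics + Vision: credit hours 3 + 2 + 3 = 8 ≤ 9, interest score 18 + 15 + 2 = 35.
Databases + Crypto + Graphics: credit hours 2 + 5 + 2 = 9 ≤ 9, interest score 14 + 14 + 15 = 43.
Best is Databases, Networks, and Graphics with total interest score 47.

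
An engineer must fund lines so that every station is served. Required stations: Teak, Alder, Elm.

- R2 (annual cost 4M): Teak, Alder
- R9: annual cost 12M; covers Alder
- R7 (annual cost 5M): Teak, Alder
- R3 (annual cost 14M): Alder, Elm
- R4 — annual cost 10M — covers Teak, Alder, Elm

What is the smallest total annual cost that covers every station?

10

The greedy cost-per-new-station heuristic would pick R2 and R4 for 14, but a cheaper cover exists.
R4 alone covers Teak, Alder, Elm — every station.
Total annual cost: 10.
No cover costs less than 10.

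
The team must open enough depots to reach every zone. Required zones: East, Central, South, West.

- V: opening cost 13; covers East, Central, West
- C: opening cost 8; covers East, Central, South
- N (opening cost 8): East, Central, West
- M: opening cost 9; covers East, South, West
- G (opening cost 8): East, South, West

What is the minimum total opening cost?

16

Choose C and N: together they cover East, Central, South, West — every zone.
Total opening cost: 8 + 8 = 16.
No cover costs less than 16.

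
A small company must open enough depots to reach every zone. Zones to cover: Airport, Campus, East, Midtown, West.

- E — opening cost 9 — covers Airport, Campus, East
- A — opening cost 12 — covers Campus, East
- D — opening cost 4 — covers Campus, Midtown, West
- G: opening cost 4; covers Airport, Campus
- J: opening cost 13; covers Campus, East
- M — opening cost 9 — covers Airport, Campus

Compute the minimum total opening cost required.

Choose E and D: together they cover Airport, Campus, East, Midtown, West — every zone.
Total opening cost: 9 + 4 = 13.

13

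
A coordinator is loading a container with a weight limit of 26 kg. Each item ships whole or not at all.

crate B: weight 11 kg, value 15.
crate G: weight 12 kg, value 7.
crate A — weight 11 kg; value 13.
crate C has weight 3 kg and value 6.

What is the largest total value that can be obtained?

This is a 0-1 knapsack instance.
Take crate B, crate A, and crate C: weight 11 + 11 + 3 = 25 ≤ 26, value 15 + 13 + 6 = 34.
No other feasible combination does better.

34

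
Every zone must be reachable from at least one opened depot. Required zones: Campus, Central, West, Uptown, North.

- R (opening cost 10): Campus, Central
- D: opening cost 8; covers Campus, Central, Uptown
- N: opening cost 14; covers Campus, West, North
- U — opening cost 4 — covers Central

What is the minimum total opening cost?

This is an integer covering problem.
Choose D and N: together they cover Campus, Central, West, Uptown, North — every zone.
Total opening cost: 8 + 14 = 22.

22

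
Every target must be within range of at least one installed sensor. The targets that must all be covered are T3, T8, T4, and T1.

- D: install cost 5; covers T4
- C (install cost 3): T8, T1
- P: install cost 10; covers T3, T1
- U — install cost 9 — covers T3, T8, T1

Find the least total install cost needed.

This is a weighted set-cover instance.
The greedy cost-per-new-target heuristic would pick C, D, and U for 17, but a cheaper cover exists.
Choose D and U: together they cover T3, T8, T4, T1 — every target.
Total install cost: 5 + 9 = 14.
No cover costs less than 14.

14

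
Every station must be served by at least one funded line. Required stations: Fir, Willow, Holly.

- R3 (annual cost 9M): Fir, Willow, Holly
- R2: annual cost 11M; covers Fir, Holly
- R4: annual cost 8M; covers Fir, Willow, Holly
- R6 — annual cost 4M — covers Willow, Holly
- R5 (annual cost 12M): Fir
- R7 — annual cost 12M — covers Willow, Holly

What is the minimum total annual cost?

8

The greedy cost-per-new-station heuristic would pick R6 and R4 for 12, but a cheaper cover exists.
R4 alone covers Fir, Willow, Holly — every station.
Total annual cost: 8.
No cover costs less than 8.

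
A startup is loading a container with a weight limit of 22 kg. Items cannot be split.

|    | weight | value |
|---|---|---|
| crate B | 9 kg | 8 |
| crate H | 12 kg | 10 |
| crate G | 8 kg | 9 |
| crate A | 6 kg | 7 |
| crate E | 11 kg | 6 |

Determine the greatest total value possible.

Allowing fractional choices, the relaxed optimum would be about 23.1, but items are indivisible.
crate H + crate G: weight 12 + 8 = 20 ≤ 22, value 10 + 9 = 19.
crate B + crate G: weight 9 + 8 = 17 ≤ 22, value 8 + 9 = 17.
crate B + crate H: weight 9 + 12 = 21 ≤ 22, value 8 + 10 = 18.
Best is crate H and crate G with total value 19.

19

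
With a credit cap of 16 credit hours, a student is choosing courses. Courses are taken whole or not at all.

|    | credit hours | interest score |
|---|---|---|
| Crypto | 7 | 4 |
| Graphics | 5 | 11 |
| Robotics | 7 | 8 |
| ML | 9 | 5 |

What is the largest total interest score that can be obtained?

19

Allowing fractional choices, the relaxed optimum would be about 21.3, but courses are indivisible.
Graphics + ML: credit hours 5 + 9 = 14 ≤ 16, interest score 11 + 5 = 16.
Graphics + Robotics: credit hours 5 + 7 = 12 ≤ 16, interest score 11 + 8 = 19.
Crypto + Graphics: credit hours 7 + 5 = 12 ≤ 16, interest score 4 + 11 = 15.
Best is Graphics and Robotics with total interest score 19.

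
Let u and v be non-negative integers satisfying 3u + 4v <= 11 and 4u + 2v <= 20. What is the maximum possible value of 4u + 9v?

(u,v)=(1,2): 3·1+4·2=11≤11, 4·1+2·2=8≤20, objective 22.
(u,v)=(0,2): 3·0+4·2=8≤11, 4·0+2·2=4≤20, objective 18.
The best lattice point is (1,2), giving 22.

22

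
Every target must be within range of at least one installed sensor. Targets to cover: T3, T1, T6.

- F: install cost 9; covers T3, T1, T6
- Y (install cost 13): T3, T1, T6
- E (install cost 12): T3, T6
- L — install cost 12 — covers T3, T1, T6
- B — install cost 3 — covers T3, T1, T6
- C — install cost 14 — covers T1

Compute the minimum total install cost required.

B alone covers T3, T1, T6 — every target.
Total install cost: 3.
No cover costs less than 3.

3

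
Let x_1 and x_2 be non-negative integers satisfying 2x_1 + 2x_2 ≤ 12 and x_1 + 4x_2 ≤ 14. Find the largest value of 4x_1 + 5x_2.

26

(x_1,x_2)=(4,2) is feasible, giving 26.
(x_1,x_2)=(5,1) is feasible, giving 25.
(x_1,x_2)=(2,3) is feasible, giving 23.
(x_1,x_2)=(3,2) is feasible, giving 22.
No feasible integer point exceeds 26.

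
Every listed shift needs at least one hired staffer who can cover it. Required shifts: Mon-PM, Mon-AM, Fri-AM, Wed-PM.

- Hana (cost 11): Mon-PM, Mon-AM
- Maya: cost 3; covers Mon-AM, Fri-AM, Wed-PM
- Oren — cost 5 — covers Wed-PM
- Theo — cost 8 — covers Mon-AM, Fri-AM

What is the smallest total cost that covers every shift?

Choose Hana and Maya: together they cover Mon-PM, Mon-AM, Fri-AM, Wed-PM — every shift.
Total cost: 11 + 3 = 14.
No cover costs less than 14.

14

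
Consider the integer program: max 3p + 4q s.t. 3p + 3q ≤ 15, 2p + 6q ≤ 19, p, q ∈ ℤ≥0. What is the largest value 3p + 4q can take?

The continuous relaxation peaks at (2.75, 2.25) with value 17.25; rounding to a feasible lattice point costs some objective.
(p,q)=(3,2): 3·3+3·2=15≤15, 2·3+6·2=18≤19, objective 17.
(p,q)=(4,1): 3·4+3·1=15≤15, 2·4+6·1=14≤19, objective 16.
(p,q)=(2,2): 3·2+3·2=12≤15, 2·2+6·2=16≤19, objective 14.
(p,q)=(3,1): 3·3+3·1=12≤15, 2·3+6·1=12≤19, objective 13.
No feasible integer point exceeds 17.

17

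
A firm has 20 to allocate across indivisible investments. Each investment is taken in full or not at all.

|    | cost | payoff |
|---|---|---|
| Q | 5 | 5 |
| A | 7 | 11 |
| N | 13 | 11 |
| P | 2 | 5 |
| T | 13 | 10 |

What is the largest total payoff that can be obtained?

Allowing fractional choices, the relaxed optimum would be about 26.1, but investments are indivisible.
A + N: cost 7 + 13 = 20 ≤ 20, payoff 11 + 11 = 22.
Q + A + P: cost 5 + 7 + 2 = 14 ≤ 20, payoff 5 + 11 + 5 = 21.
Q + N + P: cost 5 + 13 + 2 = 20 ≤ 20, payoff 5 + 11 + 5 = 21.
Best is A and N with total payoff 22.

22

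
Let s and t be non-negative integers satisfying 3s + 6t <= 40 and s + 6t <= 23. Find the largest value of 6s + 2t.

(s,t)=(13,0): 3·13+6·0=39≤40, 1·13+6·0=13≤23, objective 78.
(s,t)=(12,0): 3·12+6·0=36≤40, 1·12+6·0=12≤23, objective 72.
Maximum is 78 at (s,t)=(13,0).

78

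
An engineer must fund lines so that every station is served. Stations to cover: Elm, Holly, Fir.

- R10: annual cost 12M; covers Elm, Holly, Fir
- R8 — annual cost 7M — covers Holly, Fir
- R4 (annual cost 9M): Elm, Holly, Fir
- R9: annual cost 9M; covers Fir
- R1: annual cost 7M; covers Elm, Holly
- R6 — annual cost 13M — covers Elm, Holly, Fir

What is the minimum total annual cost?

9

R4 alone covers Elm, Holly, Fir — every station.
Total annual cost: 9.
No cover costs less than 9.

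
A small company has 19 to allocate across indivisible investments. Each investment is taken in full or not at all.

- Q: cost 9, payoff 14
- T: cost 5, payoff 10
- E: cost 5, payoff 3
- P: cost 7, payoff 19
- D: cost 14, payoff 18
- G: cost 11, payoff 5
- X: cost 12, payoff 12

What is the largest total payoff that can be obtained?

Treat it as a binary knapsack problem.
Allowing fractional choices, the relaxed optimum would be about 39.9, but investments are indivisible.
Q + P: cost 9 + 7 = 16 ≤ 19, payoff 14 + 19 = 33.
T + E + P: cost 5 + 5 + 7 = 17 ≤ 19, payoff 10 + 3 + 19 = 32.
P + X: cost 7 + 12 = 19 ≤ 19, payoff 19 + 12 = 31.
Best is Q and P with total payoff 33.

33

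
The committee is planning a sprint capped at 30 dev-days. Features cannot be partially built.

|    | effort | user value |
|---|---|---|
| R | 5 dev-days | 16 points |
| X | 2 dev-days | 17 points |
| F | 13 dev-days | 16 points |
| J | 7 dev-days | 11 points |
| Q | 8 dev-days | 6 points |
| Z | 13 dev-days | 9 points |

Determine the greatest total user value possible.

60

Allowing fractional choices, the relaxed optimum would be about 62.2, but features are indivisible.
R + X + J + Z: effort 5 + 2 + 7 + 13 = 27 ≤ 30, user value 16 + 17 + 11 + 9 = 53.
R + X + F + Q: effort 5 + 2 + 13 + 8 = 28 ≤ 30, user value 16 + 17 + 16 + 6 = 55.
R + X + F + J: effort 5 + 2 + 13 + 7 = 27 ≤ 30, user value 16 + 17 + 16 + 11 = 60.
Best is R, X, F, and J with total user value 60.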